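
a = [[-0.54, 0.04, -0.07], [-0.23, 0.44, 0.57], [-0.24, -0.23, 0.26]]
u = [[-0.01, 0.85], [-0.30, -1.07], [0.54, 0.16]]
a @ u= [[-0.04, -0.51],  [0.18, -0.58],  [0.21, 0.08]]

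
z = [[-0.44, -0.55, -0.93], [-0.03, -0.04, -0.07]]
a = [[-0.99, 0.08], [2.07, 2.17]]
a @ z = [[0.43, 0.54, 0.92], [-0.98, -1.23, -2.08]]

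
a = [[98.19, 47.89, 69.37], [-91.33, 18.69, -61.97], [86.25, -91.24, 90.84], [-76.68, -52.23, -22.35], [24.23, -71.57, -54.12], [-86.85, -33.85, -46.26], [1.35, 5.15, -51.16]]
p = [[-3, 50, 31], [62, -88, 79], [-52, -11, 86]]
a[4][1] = -71.57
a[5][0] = -86.85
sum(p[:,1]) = -49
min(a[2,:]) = -91.24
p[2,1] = -11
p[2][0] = -52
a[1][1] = 18.69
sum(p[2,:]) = 23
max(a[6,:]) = 5.15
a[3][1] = -52.23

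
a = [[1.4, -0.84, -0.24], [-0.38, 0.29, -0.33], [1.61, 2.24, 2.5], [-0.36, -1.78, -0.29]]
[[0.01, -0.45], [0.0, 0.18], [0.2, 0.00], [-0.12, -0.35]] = a@[[0.04,  -0.19], [0.06,  0.25], [0.00,  -0.1]]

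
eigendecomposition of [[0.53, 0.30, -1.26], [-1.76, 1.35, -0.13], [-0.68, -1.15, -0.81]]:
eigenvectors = [[(0.03-0.5j), 0.03+0.50j, (0.45+0j)], [(0.77+0j), (0.77-0j), 0.31+0.00j], [(-0.27+0.3j), (-0.27-0.3j), 0.84+0.00j]]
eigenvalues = [(1.33+1.1j), (1.33-1.1j), (-1.6+0j)]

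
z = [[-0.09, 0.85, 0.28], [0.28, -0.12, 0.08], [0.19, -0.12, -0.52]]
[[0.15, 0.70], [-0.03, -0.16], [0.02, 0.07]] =z@[[-0.01, -0.06], [0.20, 0.94], [-0.08, -0.37]]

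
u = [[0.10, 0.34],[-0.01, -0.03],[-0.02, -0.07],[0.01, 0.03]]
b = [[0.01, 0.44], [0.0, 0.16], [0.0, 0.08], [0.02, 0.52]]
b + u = [[0.11, 0.78],[-0.01, 0.13],[-0.02, 0.01],[0.03, 0.55]]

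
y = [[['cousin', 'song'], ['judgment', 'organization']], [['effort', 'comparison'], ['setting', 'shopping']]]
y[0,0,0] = 'cousin'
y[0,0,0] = 'cousin'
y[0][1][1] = 'organization'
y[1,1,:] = ['setting', 'shopping']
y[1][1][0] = 'setting'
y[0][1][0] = 'judgment'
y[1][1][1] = 'shopping'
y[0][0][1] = 'song'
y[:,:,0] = [['cousin', 'judgment'], ['effort', 'setting']]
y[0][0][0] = 'cousin'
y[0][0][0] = 'cousin'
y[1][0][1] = 'comparison'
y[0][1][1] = 'organization'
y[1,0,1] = 'comparison'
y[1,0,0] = 'effort'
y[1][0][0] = 'effort'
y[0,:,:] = [['cousin', 'song'], ['judgment', 'organization']]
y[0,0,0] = 'cousin'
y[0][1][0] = 'judgment'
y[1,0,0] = 'effort'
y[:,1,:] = [['judgment', 'organization'], ['setting', 'shopping']]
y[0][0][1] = 'song'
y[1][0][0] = 'effort'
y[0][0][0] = 'cousin'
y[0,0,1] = 'song'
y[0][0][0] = 'cousin'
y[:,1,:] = [['judgment', 'organization'], ['setting', 'shopping']]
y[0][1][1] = 'organization'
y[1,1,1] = 'shopping'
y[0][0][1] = 'song'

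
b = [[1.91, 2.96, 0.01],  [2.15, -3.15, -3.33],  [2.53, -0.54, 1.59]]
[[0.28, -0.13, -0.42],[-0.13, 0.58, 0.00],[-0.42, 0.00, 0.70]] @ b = [[-0.81, 1.47, -0.23],[1.0, -2.21, -1.93],[0.97, -1.62, 1.11]]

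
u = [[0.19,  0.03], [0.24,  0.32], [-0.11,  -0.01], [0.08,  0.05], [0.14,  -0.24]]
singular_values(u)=[0.45, 0.3]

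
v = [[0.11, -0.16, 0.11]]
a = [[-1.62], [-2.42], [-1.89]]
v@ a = [[0.00]]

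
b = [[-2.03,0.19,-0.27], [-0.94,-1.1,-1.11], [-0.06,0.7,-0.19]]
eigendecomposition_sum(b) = [[-2.27-0.00j,  (0.6-0j),  (0.03+0j)], [(-1.91-0j),  0.50-0.00j,  (0.03+0j)], [(0.75+0j),  -0.20+0.00j,  -0.01-0.00j]] + [[0.12-0.07j, (-0.21+0.02j), -0.15-0.16j],[(0.48-0.27j), (-0.8+0.06j), (-0.57-0.65j)],[(-0.41-0.15j), (0.45+0.44j), (-0.09+0.67j)]] + [[0.12+0.07j, -0.21-0.02j, -0.15+0.16j], [(0.48+0.27j), -0.80-0.06j, -0.57+0.65j], [(-0.41+0.15j), (0.45-0.44j), (-0.09-0.67j)]]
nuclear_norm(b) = 4.36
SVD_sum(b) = [[-1.69, -0.43, -0.7], [-1.36, -0.34, -0.56], [0.03, 0.01, 0.01]] + [[-0.31, 0.68, 0.33], [0.38, -0.84, -0.41], [-0.20, 0.44, 0.21]] + [[-0.03, -0.06, 0.10], [0.04, 0.08, -0.14], [0.11, 0.25, -0.42]]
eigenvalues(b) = [(-1.78+0j), (-0.77+0.66j), (-0.77-0.66j)]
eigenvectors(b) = [[-0.74+0.00j, 0.20-0.01j, 0.20+0.01j], [-0.62+0.00j, 0.77+0.00j, 0.77-0.00j], [0.25+0.00j, (-0.4-0.45j), -0.40+0.45j]]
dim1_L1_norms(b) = [2.49, 3.15, 0.95]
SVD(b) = [[-0.78,0.58,-0.23],  [-0.63,-0.72,0.30],  [0.01,0.38,0.93]] @ diag([2.4141786487619146, 1.401978210444964, 0.5399060559945897]) @ [[0.9, 0.23, 0.37],[-0.38, 0.83, 0.41],[0.22, 0.51, -0.83]]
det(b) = -1.83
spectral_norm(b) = 2.41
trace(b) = -3.32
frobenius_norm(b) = 2.84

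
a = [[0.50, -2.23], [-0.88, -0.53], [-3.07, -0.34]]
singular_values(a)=[3.24, 2.31]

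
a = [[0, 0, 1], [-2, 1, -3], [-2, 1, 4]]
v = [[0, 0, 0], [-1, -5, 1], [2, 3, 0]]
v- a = [[0, 0, -1], [1, -6, 4], [4, 2, -4]]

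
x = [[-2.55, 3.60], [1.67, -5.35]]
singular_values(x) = [7.05, 1.08]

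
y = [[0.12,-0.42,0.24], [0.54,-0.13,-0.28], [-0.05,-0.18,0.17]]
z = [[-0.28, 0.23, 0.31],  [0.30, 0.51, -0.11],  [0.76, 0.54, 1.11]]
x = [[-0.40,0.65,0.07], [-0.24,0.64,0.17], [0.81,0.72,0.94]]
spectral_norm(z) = 1.49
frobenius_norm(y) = 0.84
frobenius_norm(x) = 1.77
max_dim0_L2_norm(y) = 0.56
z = y + x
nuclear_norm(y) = 1.18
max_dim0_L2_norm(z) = 1.16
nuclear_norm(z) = 2.46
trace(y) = 0.16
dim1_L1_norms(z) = [0.82, 0.92, 2.41]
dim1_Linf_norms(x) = [0.65, 0.64, 0.94]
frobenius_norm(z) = 1.64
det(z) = -0.34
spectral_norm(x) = 1.50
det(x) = -0.00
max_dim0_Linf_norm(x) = 0.94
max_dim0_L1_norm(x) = 2.01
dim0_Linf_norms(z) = [0.76, 0.54, 1.11]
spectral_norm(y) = 0.64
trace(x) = 1.18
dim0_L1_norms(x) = [1.45, 2.01, 1.18]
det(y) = -0.00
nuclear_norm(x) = 2.45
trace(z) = 1.34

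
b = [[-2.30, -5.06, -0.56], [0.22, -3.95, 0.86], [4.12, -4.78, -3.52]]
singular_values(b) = [8.48, 5.0, 1.69]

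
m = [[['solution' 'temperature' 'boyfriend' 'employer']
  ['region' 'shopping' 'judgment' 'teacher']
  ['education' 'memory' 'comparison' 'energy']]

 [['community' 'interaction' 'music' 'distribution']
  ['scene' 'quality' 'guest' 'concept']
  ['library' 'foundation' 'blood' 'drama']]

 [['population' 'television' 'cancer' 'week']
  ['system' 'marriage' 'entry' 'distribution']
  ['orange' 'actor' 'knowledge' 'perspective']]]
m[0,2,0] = 'education'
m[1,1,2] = 'guest'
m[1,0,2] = 'music'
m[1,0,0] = 'community'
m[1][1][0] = 'scene'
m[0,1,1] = 'shopping'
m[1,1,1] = 'quality'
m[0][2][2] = 'comparison'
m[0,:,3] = ['employer', 'teacher', 'energy']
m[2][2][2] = 'knowledge'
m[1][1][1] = 'quality'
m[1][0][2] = 'music'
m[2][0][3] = 'week'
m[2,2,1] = 'actor'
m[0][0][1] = 'temperature'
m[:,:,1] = [['temperature', 'shopping', 'memory'], ['interaction', 'quality', 'foundation'], ['television', 'marriage', 'actor']]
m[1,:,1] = ['interaction', 'quality', 'foundation']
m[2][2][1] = 'actor'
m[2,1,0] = 'system'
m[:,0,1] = ['temperature', 'interaction', 'television']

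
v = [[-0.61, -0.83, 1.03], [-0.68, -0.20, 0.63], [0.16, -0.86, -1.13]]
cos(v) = [[0.47, 0.01, 0.98],[-0.31, 0.90, 0.65],[-0.10, -0.47, 0.50]]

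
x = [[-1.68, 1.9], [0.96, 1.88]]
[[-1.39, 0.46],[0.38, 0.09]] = x @[[0.67, -0.14], [-0.14, 0.12]]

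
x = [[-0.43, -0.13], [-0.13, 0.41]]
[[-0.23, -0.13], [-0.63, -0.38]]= x @ [[0.90, 0.53], [-1.24, -0.76]]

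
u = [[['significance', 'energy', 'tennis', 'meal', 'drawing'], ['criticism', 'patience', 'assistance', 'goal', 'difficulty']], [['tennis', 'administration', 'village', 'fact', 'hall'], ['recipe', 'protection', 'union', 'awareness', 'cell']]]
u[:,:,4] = [['drawing', 'difficulty'], ['hall', 'cell']]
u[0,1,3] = 'goal'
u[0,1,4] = 'difficulty'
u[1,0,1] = 'administration'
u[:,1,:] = [['criticism', 'patience', 'assistance', 'goal', 'difficulty'], ['recipe', 'protection', 'union', 'awareness', 'cell']]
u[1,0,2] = 'village'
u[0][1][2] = 'assistance'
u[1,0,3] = 'fact'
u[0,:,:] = [['significance', 'energy', 'tennis', 'meal', 'drawing'], ['criticism', 'patience', 'assistance', 'goal', 'difficulty']]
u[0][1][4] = 'difficulty'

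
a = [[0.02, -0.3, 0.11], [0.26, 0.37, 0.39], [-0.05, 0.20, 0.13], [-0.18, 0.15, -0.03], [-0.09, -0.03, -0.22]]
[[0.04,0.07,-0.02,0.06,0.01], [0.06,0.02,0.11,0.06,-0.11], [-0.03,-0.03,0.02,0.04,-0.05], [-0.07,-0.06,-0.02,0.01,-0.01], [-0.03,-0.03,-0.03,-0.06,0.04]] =a @ [[0.31, 0.17, 0.17, -0.18, 0.02], [-0.09, -0.18, 0.10, -0.09, -0.11], [0.03, 0.11, 0.07, 0.37, -0.19]]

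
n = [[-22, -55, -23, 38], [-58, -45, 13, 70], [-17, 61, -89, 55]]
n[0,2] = -23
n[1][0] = -58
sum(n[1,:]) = -20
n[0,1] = -55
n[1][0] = -58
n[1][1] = -45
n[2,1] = 61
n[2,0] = -17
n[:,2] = [-23, 13, -89]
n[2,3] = 55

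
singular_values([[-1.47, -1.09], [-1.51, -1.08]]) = [2.61, 0.02]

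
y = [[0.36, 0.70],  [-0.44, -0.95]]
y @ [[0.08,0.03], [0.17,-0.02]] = [[0.15, -0.00], [-0.2, 0.01]]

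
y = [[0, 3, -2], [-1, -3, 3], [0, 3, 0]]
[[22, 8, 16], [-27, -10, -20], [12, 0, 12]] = y@[[0, -2, 2], [4, 0, 4], [-5, -4, -2]]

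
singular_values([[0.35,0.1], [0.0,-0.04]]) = [0.36, 0.04]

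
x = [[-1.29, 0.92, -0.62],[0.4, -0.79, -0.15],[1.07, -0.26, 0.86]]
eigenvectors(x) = [[-0.78, -0.48, -0.63], [0.49, -0.28, -0.44], [0.40, 0.83, 0.64]]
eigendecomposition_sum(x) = [[-0.95, 1.09, -0.18], [0.6, -0.69, 0.11], [0.49, -0.56, 0.09]] + [[-0.33,-0.17,-0.44], [-0.19,-0.1,-0.26], [0.57,0.29,0.76]] + [[-0.01, -0.01, -0.01], [-0.01, -0.00, -0.00], [0.01, 0.01, 0.01]]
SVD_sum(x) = [[-1.31,0.82,-0.71], [0.48,-0.3,0.26], [1.01,-0.63,0.55]] + [[0.02, 0.11, 0.09],[-0.08, -0.49, -0.41],[0.06, 0.37, 0.31]] + [[-0.0, -0.0, 0.0],[-0.00, -0.00, 0.0],[-0.00, -0.00, 0.0]]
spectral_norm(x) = 2.23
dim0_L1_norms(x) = [2.76, 1.97, 1.63]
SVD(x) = [[-0.76, 0.17, 0.63], [0.28, -0.79, 0.55], [0.59, 0.59, 0.55]] @ diag([2.2318192833972774, 0.8201097595293034, 0.001633579153027958]) @ [[0.77, -0.48, 0.42],[0.13, 0.76, 0.64],[-0.62, -0.44, 0.65]]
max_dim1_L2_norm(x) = 1.7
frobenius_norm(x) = 2.38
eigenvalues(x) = [-1.55, 0.34, -0.01]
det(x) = 0.00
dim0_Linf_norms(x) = [1.29, 0.92, 0.86]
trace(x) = -1.22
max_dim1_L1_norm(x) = 2.83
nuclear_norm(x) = 3.05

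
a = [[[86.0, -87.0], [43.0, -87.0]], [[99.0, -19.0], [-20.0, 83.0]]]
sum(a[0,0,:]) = -1.0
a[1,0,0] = 99.0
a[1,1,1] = 83.0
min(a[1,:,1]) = -19.0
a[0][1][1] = -87.0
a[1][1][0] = -20.0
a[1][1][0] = -20.0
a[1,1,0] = -20.0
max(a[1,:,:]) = 99.0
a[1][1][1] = 83.0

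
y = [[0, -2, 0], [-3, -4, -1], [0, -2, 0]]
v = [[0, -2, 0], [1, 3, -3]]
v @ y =[[6, 8, 2], [-9, -8, -3]]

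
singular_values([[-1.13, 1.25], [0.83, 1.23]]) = [1.79, 1.36]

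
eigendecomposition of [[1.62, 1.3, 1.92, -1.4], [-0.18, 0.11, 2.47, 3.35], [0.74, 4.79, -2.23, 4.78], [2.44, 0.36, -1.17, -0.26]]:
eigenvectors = [[0.59+0.00j, (-0.54+0j), -0.54-0.00j, (0.04+0j)], [0.50+0.00j, 0.33-0.39j, 0.33+0.39j, 0.61+0.00j], [0.60+0.00j, (0.34-0.23j), (0.34+0.23j), (-0.74+0j)], [0.21+0.00j, (0.04+0.52j), 0.04-0.52j, (-0.28+0j)]]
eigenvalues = [(4.19+0j), (-0.27+3.09j), (-0.27-3.09j), (-4.42+0j)]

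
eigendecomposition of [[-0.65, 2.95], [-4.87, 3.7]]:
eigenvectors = [[-0.35+0.50j,-0.35-0.50j], [-0.79+0.00j,-0.79-0.00j]]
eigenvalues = [(1.52+3.1j), (1.52-3.1j)]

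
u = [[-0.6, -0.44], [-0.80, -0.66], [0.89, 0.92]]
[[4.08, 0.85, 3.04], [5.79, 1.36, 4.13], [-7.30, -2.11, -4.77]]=u @[[-3.39, 0.91, -4.35], [-4.66, -3.17, -0.98]]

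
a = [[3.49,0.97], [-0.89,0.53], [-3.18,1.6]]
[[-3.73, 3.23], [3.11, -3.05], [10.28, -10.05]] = a @ [[-1.84,  1.72], [2.77,  -2.86]]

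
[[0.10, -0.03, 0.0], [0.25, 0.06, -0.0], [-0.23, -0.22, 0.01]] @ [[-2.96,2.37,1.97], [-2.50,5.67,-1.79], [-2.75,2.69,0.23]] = [[-0.22, 0.07, 0.25], [-0.89, 0.93, 0.39], [1.2, -1.77, -0.06]]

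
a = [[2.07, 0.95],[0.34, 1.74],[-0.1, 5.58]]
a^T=[[2.07, 0.34, -0.1], [0.95, 1.74, 5.58]]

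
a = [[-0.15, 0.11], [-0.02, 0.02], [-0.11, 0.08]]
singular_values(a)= [0.23, 0.0]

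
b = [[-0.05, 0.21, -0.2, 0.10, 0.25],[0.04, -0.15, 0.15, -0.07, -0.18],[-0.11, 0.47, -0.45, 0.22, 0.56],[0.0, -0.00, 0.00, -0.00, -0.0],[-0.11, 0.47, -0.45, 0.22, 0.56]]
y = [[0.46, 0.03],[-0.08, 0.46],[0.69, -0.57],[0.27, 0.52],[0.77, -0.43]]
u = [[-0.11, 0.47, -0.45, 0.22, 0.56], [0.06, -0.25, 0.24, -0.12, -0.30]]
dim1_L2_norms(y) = [0.46, 0.47, 0.89, 0.59, 0.88]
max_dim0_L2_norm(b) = 0.85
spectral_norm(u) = 1.01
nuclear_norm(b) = 1.36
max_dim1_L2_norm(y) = 0.89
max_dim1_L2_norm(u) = 0.89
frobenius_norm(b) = 1.36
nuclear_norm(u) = 1.02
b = y @ u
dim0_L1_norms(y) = [2.27, 2.01]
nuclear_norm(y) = 2.08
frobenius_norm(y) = 1.53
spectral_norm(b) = 1.36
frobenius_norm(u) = 1.01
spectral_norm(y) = 1.35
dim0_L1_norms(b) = [0.31, 1.3, 1.25, 0.61, 1.55]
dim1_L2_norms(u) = [0.89, 0.48]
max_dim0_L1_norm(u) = 0.86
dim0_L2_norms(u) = [0.13, 0.53, 0.51, 0.25, 0.64]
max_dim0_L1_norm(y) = 2.27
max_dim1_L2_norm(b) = 0.89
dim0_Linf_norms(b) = [0.11, 0.47, 0.45, 0.22, 0.56]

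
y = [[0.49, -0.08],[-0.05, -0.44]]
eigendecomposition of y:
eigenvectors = [[1.0, 0.09], [-0.05, 1.00]]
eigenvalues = [0.49, -0.44]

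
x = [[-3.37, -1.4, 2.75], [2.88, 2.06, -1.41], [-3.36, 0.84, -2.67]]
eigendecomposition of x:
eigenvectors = [[(-0.01-0.61j), (-0.01+0.61j), (-0.11+0j)], [(-0.03+0.35j), -0.03-0.35j, 0.95+0.00j], [(0.71+0j), 0.71-0.00j, (0.3+0j)]]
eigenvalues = [(-2.63+3.29j), (-2.63-3.29j), (1.28+0j)]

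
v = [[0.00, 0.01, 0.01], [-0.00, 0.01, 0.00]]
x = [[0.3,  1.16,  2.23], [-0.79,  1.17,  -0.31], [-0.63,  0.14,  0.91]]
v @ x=[[-0.01, 0.01, 0.01], [-0.01, 0.01, -0.0]]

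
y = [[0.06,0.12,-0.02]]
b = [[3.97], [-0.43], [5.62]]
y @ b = [[0.07]]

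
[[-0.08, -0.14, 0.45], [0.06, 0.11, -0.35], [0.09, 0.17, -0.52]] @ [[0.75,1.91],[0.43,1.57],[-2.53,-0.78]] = [[-1.26, -0.72],[0.98, 0.56],[1.46, 0.84]]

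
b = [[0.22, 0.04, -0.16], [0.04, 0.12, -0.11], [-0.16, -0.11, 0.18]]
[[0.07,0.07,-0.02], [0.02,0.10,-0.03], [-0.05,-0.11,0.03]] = b@[[0.35, 0.12, 0.09], [0.12, 0.73, -0.07], [0.09, -0.07, 0.2]]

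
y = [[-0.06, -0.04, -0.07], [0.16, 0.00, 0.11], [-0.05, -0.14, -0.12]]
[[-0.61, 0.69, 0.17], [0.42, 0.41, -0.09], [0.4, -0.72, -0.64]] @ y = [[0.14, 0.00, 0.10], [0.04, -0.00, 0.03], [-0.11, 0.07, -0.03]]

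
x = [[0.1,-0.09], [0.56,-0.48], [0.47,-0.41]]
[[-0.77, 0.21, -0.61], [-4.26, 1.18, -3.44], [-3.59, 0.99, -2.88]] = x @ [[-5.35, 3.05, -6.28], [2.63, 1.09, -0.17]]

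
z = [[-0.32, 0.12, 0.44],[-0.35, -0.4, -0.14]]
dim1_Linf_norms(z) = [0.44, 0.4]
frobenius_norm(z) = 0.78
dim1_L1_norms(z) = [0.88, 0.89]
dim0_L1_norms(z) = [0.67, 0.52, 0.58]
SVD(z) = [[-0.97, -0.26], [-0.26, 0.97]] @ diag([0.5577131939222935, 0.549050082711035]) @ [[0.72,-0.02,-0.7],[-0.46,-0.76,-0.45]]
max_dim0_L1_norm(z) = 0.67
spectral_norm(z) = 0.56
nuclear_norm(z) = 1.11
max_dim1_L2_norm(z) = 0.56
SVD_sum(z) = [[-0.39, 0.01, 0.38], [-0.1, 0.00, 0.1]] + [[0.07,0.11,0.06], [-0.25,-0.4,-0.24]]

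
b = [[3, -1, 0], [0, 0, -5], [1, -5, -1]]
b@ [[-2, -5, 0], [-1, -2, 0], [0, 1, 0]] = [[-5, -13, 0], [0, -5, 0], [3, 4, 0]]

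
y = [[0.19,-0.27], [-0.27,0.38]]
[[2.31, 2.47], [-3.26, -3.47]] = y @ [[6.06, -3.68], [-4.28, -11.74]]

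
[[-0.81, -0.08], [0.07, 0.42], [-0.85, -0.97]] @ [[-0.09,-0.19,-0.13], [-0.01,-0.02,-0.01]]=[[0.07, 0.16, 0.11], [-0.01, -0.02, -0.01], [0.09, 0.18, 0.12]]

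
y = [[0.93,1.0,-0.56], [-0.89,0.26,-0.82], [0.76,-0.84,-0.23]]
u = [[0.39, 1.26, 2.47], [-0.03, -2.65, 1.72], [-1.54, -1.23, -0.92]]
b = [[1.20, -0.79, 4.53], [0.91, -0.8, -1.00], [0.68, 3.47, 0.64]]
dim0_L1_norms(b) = [2.79, 5.06, 6.17]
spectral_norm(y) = 1.50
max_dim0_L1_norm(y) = 2.58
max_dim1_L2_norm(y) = 1.48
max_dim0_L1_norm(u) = 5.14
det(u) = -11.59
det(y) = -1.83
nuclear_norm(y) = 3.79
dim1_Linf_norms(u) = [2.47, 2.65, 1.54]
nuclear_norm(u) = 7.62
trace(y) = 0.96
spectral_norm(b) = 4.81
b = y @ u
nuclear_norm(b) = 9.68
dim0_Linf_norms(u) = [1.54, 2.65, 2.47]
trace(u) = -3.18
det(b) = 21.32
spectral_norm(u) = 3.33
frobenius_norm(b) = 6.16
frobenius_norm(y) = 2.25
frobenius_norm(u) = 4.75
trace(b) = 1.04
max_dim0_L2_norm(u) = 3.18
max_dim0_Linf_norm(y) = 1.0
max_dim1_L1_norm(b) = 6.52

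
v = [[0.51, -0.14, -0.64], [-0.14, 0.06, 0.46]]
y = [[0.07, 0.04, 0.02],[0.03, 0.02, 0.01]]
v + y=[[0.58, -0.1, -0.62],[-0.11, 0.08, 0.47]]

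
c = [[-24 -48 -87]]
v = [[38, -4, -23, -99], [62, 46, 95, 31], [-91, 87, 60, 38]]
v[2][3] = 38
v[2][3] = 38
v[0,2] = -23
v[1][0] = 62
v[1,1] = 46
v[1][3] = 31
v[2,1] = 87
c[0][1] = -48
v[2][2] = 60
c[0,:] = [-24, -48, -87]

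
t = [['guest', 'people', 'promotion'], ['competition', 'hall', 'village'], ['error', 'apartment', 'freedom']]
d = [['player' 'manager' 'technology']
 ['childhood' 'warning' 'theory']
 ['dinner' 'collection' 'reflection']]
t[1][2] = 'village'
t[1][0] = 'competition'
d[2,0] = 'dinner'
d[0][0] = 'player'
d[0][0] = 'player'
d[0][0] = 'player'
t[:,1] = ['people', 'hall', 'apartment']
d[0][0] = 'player'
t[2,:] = ['error', 'apartment', 'freedom']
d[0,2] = 'technology'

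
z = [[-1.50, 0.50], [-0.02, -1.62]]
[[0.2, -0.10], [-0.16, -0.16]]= z@[[-0.1, 0.10], [0.10, 0.1]]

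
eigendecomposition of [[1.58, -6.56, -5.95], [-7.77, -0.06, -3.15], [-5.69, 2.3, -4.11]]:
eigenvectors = [[-0.76, 0.63, -0.44],  [0.5, 0.67, -0.74],  [0.41, 0.4, 0.51]]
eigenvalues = [9.14, -9.2, -2.52]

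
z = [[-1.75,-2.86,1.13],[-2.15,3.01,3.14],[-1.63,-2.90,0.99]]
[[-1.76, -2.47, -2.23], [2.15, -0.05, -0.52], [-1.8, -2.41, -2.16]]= z@[[0.86, 0.25, 0.36], [0.43, 0.56, 0.43], [0.86, -0.38, -0.33]]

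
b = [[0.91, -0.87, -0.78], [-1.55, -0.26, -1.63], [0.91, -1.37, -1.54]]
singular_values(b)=[2.79, 2.15, 0.02]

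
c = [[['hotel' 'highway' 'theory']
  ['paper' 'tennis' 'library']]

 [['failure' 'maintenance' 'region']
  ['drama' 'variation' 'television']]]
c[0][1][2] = 'library'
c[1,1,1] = 'variation'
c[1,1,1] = 'variation'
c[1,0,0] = 'failure'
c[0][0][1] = 'highway'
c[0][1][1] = 'tennis'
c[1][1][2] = 'television'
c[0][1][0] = 'paper'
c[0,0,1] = 'highway'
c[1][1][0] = 'drama'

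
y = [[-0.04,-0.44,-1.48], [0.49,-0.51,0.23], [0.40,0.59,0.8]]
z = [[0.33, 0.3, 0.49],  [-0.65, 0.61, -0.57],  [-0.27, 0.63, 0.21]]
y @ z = [[0.67, -1.21, -0.08], [0.43, -0.02, 0.58], [-0.47, 0.98, 0.03]]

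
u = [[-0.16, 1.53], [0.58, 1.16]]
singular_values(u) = [1.93, 0.55]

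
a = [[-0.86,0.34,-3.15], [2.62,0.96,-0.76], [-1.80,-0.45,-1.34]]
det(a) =1.330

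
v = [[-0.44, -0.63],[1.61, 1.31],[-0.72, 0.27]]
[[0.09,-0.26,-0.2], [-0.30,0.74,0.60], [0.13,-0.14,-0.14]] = v @ [[-0.18, 0.28, 0.25], [-0.01, 0.22, 0.15]]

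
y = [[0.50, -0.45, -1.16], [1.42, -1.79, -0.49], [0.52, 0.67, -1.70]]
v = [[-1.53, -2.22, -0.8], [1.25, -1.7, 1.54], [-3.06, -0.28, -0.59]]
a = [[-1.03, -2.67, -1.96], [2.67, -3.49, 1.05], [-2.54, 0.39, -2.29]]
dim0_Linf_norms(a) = [2.67, 3.49, 2.29]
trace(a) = -6.81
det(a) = -1.68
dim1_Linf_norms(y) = [1.16, 1.79, 1.7]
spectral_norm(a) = 5.25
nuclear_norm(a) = 9.42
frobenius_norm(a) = 6.66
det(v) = 11.07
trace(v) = -3.82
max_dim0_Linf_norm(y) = 1.79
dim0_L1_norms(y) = [2.44, 2.91, 3.35]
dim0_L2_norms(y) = [1.59, 1.96, 2.12]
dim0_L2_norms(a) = [3.83, 4.41, 3.19]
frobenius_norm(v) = 4.95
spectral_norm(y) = 2.62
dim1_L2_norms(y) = [1.34, 2.34, 1.9]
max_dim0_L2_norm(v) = 3.64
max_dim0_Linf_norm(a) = 3.49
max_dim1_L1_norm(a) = 7.21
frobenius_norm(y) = 3.30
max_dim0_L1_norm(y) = 3.35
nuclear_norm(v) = 7.76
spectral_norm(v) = 3.96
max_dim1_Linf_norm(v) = 3.06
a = v + y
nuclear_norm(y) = 4.88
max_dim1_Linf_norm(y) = 1.79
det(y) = -1.47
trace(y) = -2.99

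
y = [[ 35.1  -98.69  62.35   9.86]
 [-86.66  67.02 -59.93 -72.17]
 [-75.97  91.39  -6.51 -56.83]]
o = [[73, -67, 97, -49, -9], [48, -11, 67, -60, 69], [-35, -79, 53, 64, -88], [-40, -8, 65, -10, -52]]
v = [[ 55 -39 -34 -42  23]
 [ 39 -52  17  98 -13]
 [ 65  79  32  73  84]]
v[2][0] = 65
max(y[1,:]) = 67.02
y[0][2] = 62.35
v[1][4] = -13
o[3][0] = -40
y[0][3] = 9.86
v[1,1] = -52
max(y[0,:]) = 62.35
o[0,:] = [73, -67, 97, -49, -9]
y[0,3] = 9.86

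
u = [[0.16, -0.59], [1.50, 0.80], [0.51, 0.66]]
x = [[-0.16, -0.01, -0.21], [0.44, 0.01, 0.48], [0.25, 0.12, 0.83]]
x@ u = [[-0.15, -0.05], [0.33, 0.07], [0.64, 0.50]]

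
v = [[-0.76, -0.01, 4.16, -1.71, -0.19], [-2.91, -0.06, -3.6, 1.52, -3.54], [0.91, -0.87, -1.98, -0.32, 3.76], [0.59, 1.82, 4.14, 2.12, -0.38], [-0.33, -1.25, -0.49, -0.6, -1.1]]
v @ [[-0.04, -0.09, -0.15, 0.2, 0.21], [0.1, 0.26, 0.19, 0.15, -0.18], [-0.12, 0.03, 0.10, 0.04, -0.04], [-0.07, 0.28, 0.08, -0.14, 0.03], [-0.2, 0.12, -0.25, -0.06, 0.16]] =[[-0.31, -0.31, 0.44, 0.26, -0.41],[1.14, 0.14, 1.07, -0.74, -0.98],[-0.62, -0.01, -1.47, -0.21, 1.02],[-0.41, 1.09, 0.94, 0.28, -0.37],[0.21, -0.61, -0.01, -0.12, -0.02]]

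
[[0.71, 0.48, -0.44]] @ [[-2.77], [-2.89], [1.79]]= [[-4.14]]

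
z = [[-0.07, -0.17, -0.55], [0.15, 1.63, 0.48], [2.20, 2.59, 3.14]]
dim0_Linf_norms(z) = [2.2, 2.59, 3.14]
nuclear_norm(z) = 6.17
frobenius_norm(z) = 4.97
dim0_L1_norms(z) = [2.42, 4.39, 4.17]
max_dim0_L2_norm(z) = 3.22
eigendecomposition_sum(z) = [[-0.32, -0.65, -0.47], [0.49, 0.97, 0.7], [1.91, 3.83, 2.78]] + [[3.12, -2.21, 1.09], [1.50, -1.06, 0.52], [-4.22, 2.98, -1.47]] + [[-2.87, 2.69, -1.17], [-1.83, 1.72, -0.75], [4.51, -4.22, 1.84]]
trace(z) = 4.70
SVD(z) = [[-0.10,-0.13,0.99], [0.28,-0.95,-0.1], [0.95,0.27,0.13]] @ diag([4.843652184494207, 1.0580591897142726, 0.2708214664787184]) @ [[0.44, 0.61, 0.66], [0.44, -0.79, 0.44], [0.78, 0.09, -0.61]]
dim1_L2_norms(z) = [0.58, 1.71, 4.63]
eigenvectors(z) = [[0.16,-0.57,-0.51], [-0.24,-0.27,-0.32], [-0.96,0.77,0.80]]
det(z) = 1.39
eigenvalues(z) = [3.42, 0.59, 0.69]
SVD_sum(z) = [[-0.22, -0.30, -0.33], [0.61, 0.84, 0.9], [2.05, 2.81, 3.04]] + [[-0.06, 0.11, -0.06], [-0.44, 0.8, -0.44], [0.12, -0.23, 0.12]] + [[0.21,  0.02,  -0.16], [-0.02,  -0.00,  0.02], [0.03,  0.00,  -0.02]]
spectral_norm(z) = 4.84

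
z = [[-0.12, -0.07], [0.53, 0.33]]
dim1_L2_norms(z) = [0.14, 0.62]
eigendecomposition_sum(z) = [[-0.02, -0.00], [0.03, 0.01]] + [[-0.10, -0.07],[0.50, 0.32]]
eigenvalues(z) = [-0.01, 0.22]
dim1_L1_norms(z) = [0.19, 0.86]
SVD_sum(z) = [[-0.12, -0.07], [0.53, 0.33]] + [[-0.0, 0.0], [-0.00, 0.00]]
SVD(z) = [[-0.22, 0.98], [0.98, 0.22]] @ diag([0.6395973123701798, 0.003908709357667071]) @ [[0.85, 0.53], [-0.53, 0.85]]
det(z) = -0.00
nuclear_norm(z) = 0.64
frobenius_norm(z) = 0.64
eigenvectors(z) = [[-0.54, 0.2], [0.84, -0.98]]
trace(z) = 0.21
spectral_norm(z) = 0.64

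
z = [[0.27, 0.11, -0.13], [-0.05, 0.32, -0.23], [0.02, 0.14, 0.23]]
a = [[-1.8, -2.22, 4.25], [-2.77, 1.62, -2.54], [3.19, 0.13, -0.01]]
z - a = [[2.07, 2.33, -4.38],[2.72, -1.3, 2.31],[-3.17, 0.01, 0.24]]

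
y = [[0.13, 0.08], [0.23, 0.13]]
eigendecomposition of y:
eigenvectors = [[0.51,-0.51],[0.86,0.86]]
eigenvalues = [0.27, -0.01]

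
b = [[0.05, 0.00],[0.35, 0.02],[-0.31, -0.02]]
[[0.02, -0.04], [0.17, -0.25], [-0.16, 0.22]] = b @ [[0.4, -0.74], [1.57, 0.24]]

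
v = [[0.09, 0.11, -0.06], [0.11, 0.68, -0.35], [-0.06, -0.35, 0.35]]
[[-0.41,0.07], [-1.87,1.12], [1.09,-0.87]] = v@[[-1.53, -1.58], [-2.12, 1.01], [0.73, -1.74]]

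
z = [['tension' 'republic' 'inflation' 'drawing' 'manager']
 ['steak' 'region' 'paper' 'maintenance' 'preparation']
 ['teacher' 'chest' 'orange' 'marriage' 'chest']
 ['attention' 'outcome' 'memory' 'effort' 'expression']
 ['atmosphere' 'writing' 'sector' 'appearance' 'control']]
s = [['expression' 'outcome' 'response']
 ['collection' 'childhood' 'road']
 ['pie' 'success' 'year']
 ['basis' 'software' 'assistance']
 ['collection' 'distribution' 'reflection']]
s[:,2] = ['response', 'road', 'year', 'assistance', 'reflection']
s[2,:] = ['pie', 'success', 'year']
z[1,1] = 'region'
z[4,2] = 'sector'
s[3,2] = 'assistance'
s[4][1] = 'distribution'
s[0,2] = 'response'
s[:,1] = ['outcome', 'childhood', 'success', 'software', 'distribution']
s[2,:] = ['pie', 'success', 'year']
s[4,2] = 'reflection'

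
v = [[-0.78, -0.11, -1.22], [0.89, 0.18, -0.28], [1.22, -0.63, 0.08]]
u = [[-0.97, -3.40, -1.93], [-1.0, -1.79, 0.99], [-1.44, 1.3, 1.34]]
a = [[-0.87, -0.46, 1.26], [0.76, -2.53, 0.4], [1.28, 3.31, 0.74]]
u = v @ a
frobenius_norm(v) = 2.21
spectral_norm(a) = 4.26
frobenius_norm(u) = 5.19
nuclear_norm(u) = 7.94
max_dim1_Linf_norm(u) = 3.4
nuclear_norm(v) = 3.50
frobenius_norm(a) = 4.78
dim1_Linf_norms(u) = [3.4, 1.79, 1.44]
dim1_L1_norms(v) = [2.11, 1.35, 1.93]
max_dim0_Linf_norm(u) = 3.4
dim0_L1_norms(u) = [3.41, 6.49, 4.26]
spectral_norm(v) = 1.83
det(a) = 10.05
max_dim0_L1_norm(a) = 6.3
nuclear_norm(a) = 7.33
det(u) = 11.35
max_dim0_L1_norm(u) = 6.49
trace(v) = -0.52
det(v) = 1.12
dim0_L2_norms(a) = [1.72, 4.19, 1.51]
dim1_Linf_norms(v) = [1.22, 0.89, 1.22]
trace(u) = -1.42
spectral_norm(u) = 4.48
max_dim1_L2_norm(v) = 1.45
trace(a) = -2.66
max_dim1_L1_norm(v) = 2.11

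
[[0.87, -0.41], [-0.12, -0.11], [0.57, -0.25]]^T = [[0.87, -0.12, 0.57], [-0.41, -0.11, -0.25]]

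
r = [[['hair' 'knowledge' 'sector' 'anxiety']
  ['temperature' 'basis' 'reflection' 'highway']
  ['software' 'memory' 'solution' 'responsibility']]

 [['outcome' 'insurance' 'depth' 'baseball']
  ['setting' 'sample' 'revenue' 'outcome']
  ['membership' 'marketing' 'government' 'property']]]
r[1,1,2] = 'revenue'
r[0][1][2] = 'reflection'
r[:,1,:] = [['temperature', 'basis', 'reflection', 'highway'], ['setting', 'sample', 'revenue', 'outcome']]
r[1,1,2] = 'revenue'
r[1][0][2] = 'depth'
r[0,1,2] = 'reflection'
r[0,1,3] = 'highway'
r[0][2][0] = 'software'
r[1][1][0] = 'setting'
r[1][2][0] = 'membership'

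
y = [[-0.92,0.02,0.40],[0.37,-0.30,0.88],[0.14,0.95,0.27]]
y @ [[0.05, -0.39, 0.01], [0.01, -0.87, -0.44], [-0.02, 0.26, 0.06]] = [[-0.05, 0.45, 0.01], [-0.0, 0.35, 0.19], [0.01, -0.81, -0.40]]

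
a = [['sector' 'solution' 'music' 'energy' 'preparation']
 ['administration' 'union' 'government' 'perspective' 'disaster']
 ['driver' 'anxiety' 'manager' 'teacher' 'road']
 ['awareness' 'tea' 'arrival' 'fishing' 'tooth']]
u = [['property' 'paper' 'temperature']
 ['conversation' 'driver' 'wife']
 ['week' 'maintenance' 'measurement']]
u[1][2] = 'wife'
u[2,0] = 'week'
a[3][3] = 'fishing'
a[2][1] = 'anxiety'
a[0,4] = 'preparation'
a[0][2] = 'music'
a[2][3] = 'teacher'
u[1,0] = 'conversation'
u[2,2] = 'measurement'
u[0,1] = 'paper'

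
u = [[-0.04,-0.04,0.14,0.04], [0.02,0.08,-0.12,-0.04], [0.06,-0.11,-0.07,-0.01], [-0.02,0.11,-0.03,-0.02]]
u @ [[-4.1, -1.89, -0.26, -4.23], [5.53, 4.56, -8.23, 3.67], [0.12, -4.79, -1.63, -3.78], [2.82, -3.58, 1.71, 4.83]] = [[0.07,-0.92,0.18,-0.31],[0.23,1.04,-0.54,0.47],[-0.89,-0.24,0.99,-0.44],[0.63,0.75,-0.89,0.51]]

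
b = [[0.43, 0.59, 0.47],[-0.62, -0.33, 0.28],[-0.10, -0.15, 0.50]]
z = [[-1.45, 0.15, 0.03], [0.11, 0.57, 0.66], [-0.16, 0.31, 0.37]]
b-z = [[1.88, 0.44, 0.44],[-0.73, -0.9, -0.38],[0.06, -0.46, 0.13]]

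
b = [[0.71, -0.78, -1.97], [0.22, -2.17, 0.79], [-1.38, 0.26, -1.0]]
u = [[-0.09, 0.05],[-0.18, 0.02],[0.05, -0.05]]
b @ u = [[-0.02, 0.12], [0.41, -0.07], [0.03, -0.01]]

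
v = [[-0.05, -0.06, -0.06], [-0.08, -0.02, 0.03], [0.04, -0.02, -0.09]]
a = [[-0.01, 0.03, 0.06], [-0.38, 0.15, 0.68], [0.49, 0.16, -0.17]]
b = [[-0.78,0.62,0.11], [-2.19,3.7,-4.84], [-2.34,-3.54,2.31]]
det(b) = 18.66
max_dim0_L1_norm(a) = 0.91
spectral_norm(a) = 0.89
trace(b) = 5.23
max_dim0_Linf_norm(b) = 4.84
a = b @ v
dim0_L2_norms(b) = [3.3, 5.16, 5.36]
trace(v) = -0.16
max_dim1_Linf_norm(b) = 4.84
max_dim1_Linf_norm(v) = 0.09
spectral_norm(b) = 7.35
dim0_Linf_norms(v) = [0.08, 0.06, 0.09]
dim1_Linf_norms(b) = [0.78, 4.84, 3.54]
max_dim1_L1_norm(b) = 10.73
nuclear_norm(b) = 11.51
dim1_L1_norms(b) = [1.51, 10.73, 8.19]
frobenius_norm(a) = 0.96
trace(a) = -0.03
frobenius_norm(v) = 0.17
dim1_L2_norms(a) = [0.07, 0.79, 0.54]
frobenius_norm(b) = 8.14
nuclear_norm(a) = 1.27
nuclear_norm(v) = 0.24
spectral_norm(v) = 0.12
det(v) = 0.00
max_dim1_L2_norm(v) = 0.1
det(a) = 0.00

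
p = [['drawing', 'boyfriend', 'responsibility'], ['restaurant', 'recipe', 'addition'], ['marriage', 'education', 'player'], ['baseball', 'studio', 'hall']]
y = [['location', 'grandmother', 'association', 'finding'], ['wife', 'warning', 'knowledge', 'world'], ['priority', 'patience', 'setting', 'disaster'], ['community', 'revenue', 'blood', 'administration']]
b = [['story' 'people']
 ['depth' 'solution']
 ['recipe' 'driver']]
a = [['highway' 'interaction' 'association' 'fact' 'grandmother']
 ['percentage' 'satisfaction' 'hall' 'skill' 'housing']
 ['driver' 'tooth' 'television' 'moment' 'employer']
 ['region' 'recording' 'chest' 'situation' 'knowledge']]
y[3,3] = 'administration'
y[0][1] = 'grandmother'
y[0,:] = ['location', 'grandmother', 'association', 'finding']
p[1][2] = 'addition'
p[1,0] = 'restaurant'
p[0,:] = ['drawing', 'boyfriend', 'responsibility']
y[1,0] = 'wife'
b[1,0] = 'depth'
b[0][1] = 'people'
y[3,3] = 'administration'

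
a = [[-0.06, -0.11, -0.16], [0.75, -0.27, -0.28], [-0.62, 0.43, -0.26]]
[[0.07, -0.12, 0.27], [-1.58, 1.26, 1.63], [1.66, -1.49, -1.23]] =a@[[-1.92, 1.64, 1.2], [0.88, -0.73, -1.7], [-0.34, 0.61, -0.96]]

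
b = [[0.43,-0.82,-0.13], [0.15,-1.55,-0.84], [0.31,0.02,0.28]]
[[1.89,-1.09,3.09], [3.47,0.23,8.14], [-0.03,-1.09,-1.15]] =b@[[-2.74, -4.62, -0.39], [-4.25, -1.3, -3.43], [3.22, 1.3, -3.43]]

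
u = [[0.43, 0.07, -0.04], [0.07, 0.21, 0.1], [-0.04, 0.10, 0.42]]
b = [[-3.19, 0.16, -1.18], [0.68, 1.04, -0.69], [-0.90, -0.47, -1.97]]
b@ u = [[-1.31, -0.31, -0.35], [0.39, 0.2, -0.21], [-0.34, -0.36, -0.84]]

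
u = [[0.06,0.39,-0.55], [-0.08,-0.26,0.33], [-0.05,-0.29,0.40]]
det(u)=-0.000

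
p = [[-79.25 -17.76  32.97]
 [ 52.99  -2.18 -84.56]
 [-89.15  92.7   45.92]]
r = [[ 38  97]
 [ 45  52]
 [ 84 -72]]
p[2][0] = -89.15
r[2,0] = 84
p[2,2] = 45.92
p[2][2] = 45.92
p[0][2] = 32.97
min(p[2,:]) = -89.15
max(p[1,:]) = 52.99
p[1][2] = -84.56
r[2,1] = -72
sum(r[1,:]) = 97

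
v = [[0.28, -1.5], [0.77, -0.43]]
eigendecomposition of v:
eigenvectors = [[(0.81+0j),0.81-0.00j], [0.19-0.55j,0.19+0.55j]]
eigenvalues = [(-0.07+1.01j), (-0.07-1.01j)]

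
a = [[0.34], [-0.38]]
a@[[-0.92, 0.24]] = [[-0.31, 0.08], [0.35, -0.09]]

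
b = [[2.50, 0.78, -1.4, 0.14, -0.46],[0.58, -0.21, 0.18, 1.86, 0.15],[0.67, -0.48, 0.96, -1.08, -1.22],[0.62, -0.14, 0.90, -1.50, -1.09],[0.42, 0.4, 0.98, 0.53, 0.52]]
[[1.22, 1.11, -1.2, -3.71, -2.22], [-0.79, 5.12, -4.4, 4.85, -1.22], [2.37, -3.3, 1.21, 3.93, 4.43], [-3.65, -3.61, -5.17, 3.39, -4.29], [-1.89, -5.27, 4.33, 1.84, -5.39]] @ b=[[-0.34, 0.93, -8.17, 7.92, 3.96], [0.54, -0.75, 0.97, 6.24, 0.58], [9.12, 3.18, 5.13, -10.66, -5.04], [-14.38, -1.8, -1.66, -9.00, 1.52], [-6.0, -4.86, 2.23, -20.36, -10.01]]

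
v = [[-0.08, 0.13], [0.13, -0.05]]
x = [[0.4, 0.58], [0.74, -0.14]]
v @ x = [[0.06, -0.06], [0.02, 0.08]]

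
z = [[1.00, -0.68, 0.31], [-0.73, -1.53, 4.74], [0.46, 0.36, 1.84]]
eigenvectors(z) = [[0.21, 0.72, -0.34], [0.97, -0.63, 0.77], [-0.11, -0.29, 0.54]]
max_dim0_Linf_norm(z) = 4.74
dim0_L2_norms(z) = [1.32, 1.71, 5.09]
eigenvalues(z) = [-2.23, 1.47, 2.07]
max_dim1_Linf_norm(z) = 4.74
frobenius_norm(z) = 5.53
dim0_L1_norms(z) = [2.19, 2.57, 6.89]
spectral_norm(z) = 5.29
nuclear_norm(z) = 7.57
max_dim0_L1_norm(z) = 6.89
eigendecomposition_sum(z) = [[-0.16, -0.40, 0.48], [-0.72, -1.82, 2.18], [0.08, 0.21, -0.25]] + [[1.86, -0.24, 1.51], [-1.61, 0.21, -1.31], [-0.74, 0.09, -0.6]] + [[-0.7, -0.04, -1.68], [1.61, 0.08, 3.88], [1.11, 0.06, 2.69]]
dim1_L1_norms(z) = [1.99, 7.0, 2.66]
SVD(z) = [[0.07, -0.87, -0.50], [0.95, 0.21, -0.23], [0.31, -0.45, 0.84]] @ diag([5.2937914319981, 1.2370371395121726, 1.0354764072498452]) @ [[-0.09, -0.26, 0.96],[-0.99, 0.08, -0.07],[0.06, 0.96, 0.27]]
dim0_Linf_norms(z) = [1.0, 1.53, 4.74]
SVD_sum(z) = [[-0.03, -0.10, 0.37], [-0.45, -1.32, 4.82], [-0.15, -0.43, 1.57]] + [[1.06, -0.08, 0.08], [-0.26, 0.02, -0.02], [0.56, -0.04, 0.04]] + [[-0.03, -0.49, -0.14], [-0.01, -0.23, -0.06], [0.05, 0.83, 0.23]]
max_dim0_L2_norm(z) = 5.09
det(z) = -6.78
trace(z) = 1.31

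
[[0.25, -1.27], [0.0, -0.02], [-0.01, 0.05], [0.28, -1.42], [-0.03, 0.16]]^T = [[0.25,0.0,-0.01,0.28,-0.03], [-1.27,-0.02,0.05,-1.42,0.16]]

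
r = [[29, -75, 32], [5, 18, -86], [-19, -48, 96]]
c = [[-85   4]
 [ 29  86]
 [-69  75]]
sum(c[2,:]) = 6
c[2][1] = 75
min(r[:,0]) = -19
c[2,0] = -69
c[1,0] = 29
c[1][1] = 86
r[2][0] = -19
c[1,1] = 86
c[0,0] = -85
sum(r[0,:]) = -14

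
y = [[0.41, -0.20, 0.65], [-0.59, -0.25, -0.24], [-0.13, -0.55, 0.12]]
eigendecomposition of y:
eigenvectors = [[0.80+0.00j, (0.39+0.24j), (0.39-0.24j)], [(-0.53+0j), (-0.53+0.27j), (-0.53-0.27j)], [(0.29+0j), -0.66+0.00j, (-0.66-0j)]]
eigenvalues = [(0.77+0j), (-0.25+0.27j), (-0.25-0.27j)]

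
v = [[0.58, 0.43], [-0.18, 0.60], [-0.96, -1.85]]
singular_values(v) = [2.23, 0.54]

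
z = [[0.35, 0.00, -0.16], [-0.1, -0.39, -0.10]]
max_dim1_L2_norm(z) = 0.41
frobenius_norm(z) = 0.57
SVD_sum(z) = [[0.12, 0.16, 0.0], [-0.22, -0.30, -0.01]] + [[0.23, -0.16, -0.16], [0.12, -0.09, -0.09]]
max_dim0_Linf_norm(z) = 0.39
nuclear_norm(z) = 0.80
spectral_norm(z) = 0.43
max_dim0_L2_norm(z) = 0.39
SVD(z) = [[-0.48,0.88], [0.88,0.48]] @ diag([0.4272846885324167, 0.37098220300407364]) @ [[-0.6, -0.8, -0.02], [0.7, -0.51, -0.51]]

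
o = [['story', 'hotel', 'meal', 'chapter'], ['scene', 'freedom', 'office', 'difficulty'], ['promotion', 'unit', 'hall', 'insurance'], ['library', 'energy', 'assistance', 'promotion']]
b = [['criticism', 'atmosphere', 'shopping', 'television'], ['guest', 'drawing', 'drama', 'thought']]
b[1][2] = 'drama'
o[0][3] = 'chapter'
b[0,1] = 'atmosphere'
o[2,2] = 'hall'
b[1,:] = ['guest', 'drawing', 'drama', 'thought']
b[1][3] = 'thought'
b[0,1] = 'atmosphere'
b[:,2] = ['shopping', 'drama']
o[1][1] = 'freedom'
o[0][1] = 'hotel'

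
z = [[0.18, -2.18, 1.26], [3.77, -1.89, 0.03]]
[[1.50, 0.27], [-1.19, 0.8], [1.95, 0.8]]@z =[[1.29,-3.78,1.90], [2.8,1.08,-1.48], [3.37,-5.76,2.48]]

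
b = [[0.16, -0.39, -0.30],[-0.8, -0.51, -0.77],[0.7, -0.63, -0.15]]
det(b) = -0.07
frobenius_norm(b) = 1.63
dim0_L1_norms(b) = [1.66, 1.53, 1.22]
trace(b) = -0.50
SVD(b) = [[0.21,-0.42,-0.88], [0.98,0.04,0.21], [-0.05,-0.91,0.42]] @ diag([1.2509596015711295, 1.0500592264466262, 0.05075131713870017]) @ [[-0.63, -0.44, -0.64],[-0.7, 0.68, 0.22],[-0.34, -0.59, 0.73]]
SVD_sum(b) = [[-0.17, -0.11, -0.17], [-0.77, -0.53, -0.79], [0.04, 0.03, 0.04]] + [[0.31, -0.3, -0.1], [-0.03, 0.03, 0.01], [0.66, -0.65, -0.21]] + [[0.02, 0.03, -0.03], [-0.00, -0.01, 0.01], [-0.01, -0.01, 0.02]]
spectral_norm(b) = 1.25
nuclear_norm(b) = 2.35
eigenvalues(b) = [0.49, 0.12, -1.11]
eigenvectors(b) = [[-0.09, 0.25, 0.35], [0.65, 0.6, 0.88], [-0.75, -0.76, 0.32]]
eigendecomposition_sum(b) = [[0.12, -0.05, 0.00], [-0.88, 0.35, -0.01], [1.01, -0.40, 0.01]] + [[0.09, -0.02, -0.03], [0.21, -0.06, -0.07], [-0.26, 0.07, 0.09]] + [[-0.05, -0.32, -0.27], [-0.13, -0.81, -0.69], [-0.05, -0.3, -0.25]]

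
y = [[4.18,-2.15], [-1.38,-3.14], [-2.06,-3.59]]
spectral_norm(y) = 5.37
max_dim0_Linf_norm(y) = 4.18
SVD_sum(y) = [[0.02,0.04], [-1.6,-3.03], [-1.93,-3.66]] + [[4.16,-2.19], [0.22,-0.11], [-0.13,0.07]]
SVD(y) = [[0.01,  1.00], [-0.64,  0.05], [-0.77,  -0.03]] @ diag([5.368117766011827, 4.708918309997338]) @ [[0.47, 0.88], [0.88, -0.47]]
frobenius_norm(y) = 7.14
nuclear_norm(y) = 10.08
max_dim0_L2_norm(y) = 5.23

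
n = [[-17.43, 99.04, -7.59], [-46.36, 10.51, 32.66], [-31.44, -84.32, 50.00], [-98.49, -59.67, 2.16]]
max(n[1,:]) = 32.66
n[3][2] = 2.16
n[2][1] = -84.32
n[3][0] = -98.49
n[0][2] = -7.59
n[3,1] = -59.67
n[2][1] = -84.32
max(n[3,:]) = 2.16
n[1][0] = -46.36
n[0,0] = -17.43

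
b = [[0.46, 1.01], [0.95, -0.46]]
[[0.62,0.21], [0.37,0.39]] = b @ [[0.56, 0.42], [0.36, 0.02]]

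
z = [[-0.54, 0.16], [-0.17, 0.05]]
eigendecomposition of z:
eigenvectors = [[-0.95, -0.28], [-0.30, -0.96]]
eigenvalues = [-0.49, -0.0]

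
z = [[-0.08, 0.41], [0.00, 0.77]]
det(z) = -0.062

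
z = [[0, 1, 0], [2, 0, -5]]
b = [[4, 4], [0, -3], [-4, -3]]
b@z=[[8, 4, -20], [-6, 0, 15], [-6, -4, 15]]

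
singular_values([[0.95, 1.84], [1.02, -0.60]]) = [2.07, 1.18]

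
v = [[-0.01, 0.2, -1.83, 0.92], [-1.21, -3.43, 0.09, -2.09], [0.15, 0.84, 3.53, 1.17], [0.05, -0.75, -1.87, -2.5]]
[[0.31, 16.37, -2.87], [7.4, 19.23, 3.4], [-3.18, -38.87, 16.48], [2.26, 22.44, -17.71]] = v@ [[-3.72,-5.82,3.20], [-0.57,-3.29,-5.62], [-0.45,-9.7,3.91], [-0.47,-0.85,5.91]]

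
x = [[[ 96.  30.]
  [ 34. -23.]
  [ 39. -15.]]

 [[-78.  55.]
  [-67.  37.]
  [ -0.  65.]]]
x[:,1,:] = [[34.0, -23.0], [-67.0, 37.0]]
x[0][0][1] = 30.0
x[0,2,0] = 39.0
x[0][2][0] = 39.0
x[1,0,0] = -78.0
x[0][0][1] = 30.0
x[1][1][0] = -67.0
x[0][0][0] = 96.0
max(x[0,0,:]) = 96.0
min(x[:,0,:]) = -78.0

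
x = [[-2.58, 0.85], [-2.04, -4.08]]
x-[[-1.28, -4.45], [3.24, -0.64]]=[[-1.30, 5.3], [-5.28, -3.44]]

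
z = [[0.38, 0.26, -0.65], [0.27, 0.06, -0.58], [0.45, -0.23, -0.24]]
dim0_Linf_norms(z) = [0.45, 0.26, 0.65]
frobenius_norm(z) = 1.17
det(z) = -0.05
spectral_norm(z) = 1.09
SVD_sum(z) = [[0.43, 0.09, -0.64],  [0.35, 0.08, -0.52],  [0.23, 0.05, -0.35]] + [[-0.09, 0.13, -0.04], [-0.03, 0.04, -0.01], [0.21, -0.29, 0.1]] + [[0.04, 0.04, 0.03], [-0.06, -0.05, -0.05], [0.01, 0.01, 0.01]]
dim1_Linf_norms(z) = [0.65, 0.58, 0.45]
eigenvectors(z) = [[0.29+0.00j, 0.77+0.00j, (0.77-0j)], [(0.74+0j), 0.43+0.19j, (0.43-0.19j)], [(0.6+0j), 0.32-0.29j, 0.32+0.29j]]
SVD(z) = [[-0.71,-0.4,-0.58], [-0.58,-0.12,0.8], [-0.39,0.91,-0.15]] @ diag([1.087508612776253, 0.40658733083235066, 0.11140807665557528]) @ [[-0.55, -0.12, 0.82], [0.56, -0.79, 0.26], [-0.62, -0.61, -0.50]]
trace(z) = 0.20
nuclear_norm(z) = 1.61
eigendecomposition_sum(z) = [[0.08+0.00j,-0.10+0.00j,-0.07+0.00j], [(0.21+0j),-0.25+0.00j,-0.17+0.00j], [0.17+0.00j,(-0.21+0j),-0.14+0.00j]] + [[0.15+0.21j,(0.18-0.23j),-0.29+0.18j], [0.03+0.15j,(0.16-0.08j),-0.21+0.03j], [0.14+0.03j,-0.01-0.16j,-0.05+0.19j]] + [[0.15-0.21j, 0.18+0.23j, (-0.29-0.18j)], [(0.03-0.15j), (0.16+0.08j), (-0.21-0.03j)], [0.14-0.03j, -0.01+0.16j, (-0.05-0.19j)]]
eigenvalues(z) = [(-0.31+0j), (0.25+0.31j), (0.25-0.31j)]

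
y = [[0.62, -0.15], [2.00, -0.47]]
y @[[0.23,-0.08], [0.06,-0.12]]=[[0.13, -0.03], [0.43, -0.1]]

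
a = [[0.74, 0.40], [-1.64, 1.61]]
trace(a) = 2.35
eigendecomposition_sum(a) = [[0.37+0.72j,  (0.2-0.34j)],[-0.82+1.41j,  (0.8-0.03j)]] + [[0.37-0.72j, 0.20+0.34j], [-0.82-1.41j, (0.8+0.03j)]]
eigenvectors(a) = [[-0.24+0.37j, (-0.24-0.37j)], [-0.90+0.00j, (-0.9-0j)]]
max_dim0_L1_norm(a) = 2.38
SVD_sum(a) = [[0.21, -0.19], [-1.71, 1.54]] + [[0.53,  0.59], [0.07,  0.07]]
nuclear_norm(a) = 3.11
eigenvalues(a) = [(1.18+0.68j), (1.18-0.68j)]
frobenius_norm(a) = 2.45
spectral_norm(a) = 2.31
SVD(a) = [[-0.12, 0.99], [0.99, 0.12]] @ diag([2.3133446847979973, 0.7985839776234279]) @ [[-0.74, 0.67], [0.67, 0.74]]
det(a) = 1.85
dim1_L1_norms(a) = [1.14, 3.25]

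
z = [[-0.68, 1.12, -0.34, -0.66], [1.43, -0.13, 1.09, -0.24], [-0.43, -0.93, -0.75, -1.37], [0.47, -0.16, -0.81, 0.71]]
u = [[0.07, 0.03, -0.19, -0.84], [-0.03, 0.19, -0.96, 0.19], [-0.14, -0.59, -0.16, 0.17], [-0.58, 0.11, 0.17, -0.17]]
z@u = [[0.35,  0.32,  -1.0,  0.84], [0.09,  -0.65,  -0.36,  -1.0], [0.9,  0.10,  0.86,  0.29], [-0.26,  0.54,  0.31,  -0.68]]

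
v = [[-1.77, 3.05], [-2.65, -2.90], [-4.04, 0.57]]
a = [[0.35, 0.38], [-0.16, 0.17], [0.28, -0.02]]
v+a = [[-1.42, 3.43], [-2.81, -2.73], [-3.76, 0.55]]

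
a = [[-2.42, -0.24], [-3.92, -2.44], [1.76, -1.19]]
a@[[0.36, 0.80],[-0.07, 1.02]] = [[-0.85, -2.18], [-1.24, -5.62], [0.72, 0.19]]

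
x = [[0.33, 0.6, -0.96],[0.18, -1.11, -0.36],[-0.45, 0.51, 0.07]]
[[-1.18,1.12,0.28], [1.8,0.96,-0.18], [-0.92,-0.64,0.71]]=x @ [[0.18, 0.83, -1.51], [-1.67, -0.37, 0.15], [0.25, -1.11, -0.72]]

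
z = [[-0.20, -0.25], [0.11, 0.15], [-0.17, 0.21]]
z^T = [[-0.2,0.11,-0.17], [-0.25,0.15,0.21]]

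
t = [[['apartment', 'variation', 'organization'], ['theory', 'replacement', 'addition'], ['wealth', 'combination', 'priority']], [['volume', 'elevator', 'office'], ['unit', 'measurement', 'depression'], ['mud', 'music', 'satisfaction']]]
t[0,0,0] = 'apartment'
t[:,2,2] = ['priority', 'satisfaction']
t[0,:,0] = ['apartment', 'theory', 'wealth']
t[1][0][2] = 'office'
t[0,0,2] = 'organization'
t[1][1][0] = 'unit'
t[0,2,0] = 'wealth'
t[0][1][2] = 'addition'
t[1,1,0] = 'unit'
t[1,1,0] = 'unit'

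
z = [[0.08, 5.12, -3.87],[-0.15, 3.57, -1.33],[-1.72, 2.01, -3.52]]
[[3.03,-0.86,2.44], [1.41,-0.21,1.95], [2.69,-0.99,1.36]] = z @[[-0.23, 0.04, -0.38], [0.18, 0.05, 0.58], [-0.55, 0.29, 0.13]]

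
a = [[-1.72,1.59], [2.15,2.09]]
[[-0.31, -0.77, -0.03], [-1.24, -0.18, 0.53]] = a @ [[-0.19, 0.19, 0.13], [-0.4, -0.28, 0.12]]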